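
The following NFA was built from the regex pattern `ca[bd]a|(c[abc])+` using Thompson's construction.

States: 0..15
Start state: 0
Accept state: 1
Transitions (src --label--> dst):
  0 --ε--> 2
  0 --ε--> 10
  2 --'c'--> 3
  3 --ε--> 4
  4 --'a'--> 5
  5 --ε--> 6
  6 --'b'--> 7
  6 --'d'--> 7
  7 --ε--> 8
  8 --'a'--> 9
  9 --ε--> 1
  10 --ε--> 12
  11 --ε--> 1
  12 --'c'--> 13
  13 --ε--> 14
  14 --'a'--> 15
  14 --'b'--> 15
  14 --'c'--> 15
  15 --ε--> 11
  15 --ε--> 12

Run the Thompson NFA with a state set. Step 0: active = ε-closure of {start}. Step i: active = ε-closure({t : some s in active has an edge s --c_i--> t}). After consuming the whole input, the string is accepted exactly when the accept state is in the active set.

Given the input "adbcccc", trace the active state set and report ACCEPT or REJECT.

initial (ε-close {0}): {0,2,10,12}
'a' @ 1: {}  — state set empty
rest 'dbcccc' ignored (set empty)
final: {}; accept 1 not in set

Answer: REJECT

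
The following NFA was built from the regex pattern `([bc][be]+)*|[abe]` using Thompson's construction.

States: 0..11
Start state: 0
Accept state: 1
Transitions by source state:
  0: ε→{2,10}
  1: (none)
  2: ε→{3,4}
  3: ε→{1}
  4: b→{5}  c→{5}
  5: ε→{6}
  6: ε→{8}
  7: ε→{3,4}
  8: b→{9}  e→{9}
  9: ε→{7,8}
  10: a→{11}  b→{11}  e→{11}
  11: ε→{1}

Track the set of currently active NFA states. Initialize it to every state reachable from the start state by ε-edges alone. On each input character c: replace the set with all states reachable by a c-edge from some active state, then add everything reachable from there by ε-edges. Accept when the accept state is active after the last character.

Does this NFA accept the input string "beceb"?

start: ε-closure({0}) = {0,1,2,3,4,10}
'b' @ 1: {1,5,6,8,11}  ✓accept
'e' @ 2: {1,3,4,7,8,9}  ✓accept
'c' @ 3: {5,6,8}
'e' @ 4: {1,3,4,7,8,9}  ✓accept
'b' @ 5: {1,3,4,5,6,7,8,9}  ✓accept
after full input: {1,3,4,5,6,7,8,9}  (accept=1 in)

Answer: ACCEPT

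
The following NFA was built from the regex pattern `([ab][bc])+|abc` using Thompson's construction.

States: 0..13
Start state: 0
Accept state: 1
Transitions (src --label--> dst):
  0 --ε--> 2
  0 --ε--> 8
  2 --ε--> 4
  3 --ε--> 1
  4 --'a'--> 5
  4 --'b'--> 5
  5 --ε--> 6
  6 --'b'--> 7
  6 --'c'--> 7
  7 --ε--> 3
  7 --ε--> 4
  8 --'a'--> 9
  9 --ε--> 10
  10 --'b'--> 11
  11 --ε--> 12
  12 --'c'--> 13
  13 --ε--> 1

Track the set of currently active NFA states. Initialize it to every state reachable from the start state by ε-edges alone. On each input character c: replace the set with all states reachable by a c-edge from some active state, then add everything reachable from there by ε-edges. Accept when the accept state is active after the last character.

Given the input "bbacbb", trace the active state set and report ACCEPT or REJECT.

S₀ = ε-closure({0}) = {0,2,4,8}
'b' @ 1: {5,6}
'b' @ 2: {1,3,4,7}  ✓accept
'a' @ 3: {5,6}
'c' @ 4: {1,3,4,7}  ✓accept
'b' @ 5: {5,6}
'b' @ 6: {1,3,4,7}  ✓accept
final: {1,3,4,7}; accept 1 in set

Answer: ACCEPT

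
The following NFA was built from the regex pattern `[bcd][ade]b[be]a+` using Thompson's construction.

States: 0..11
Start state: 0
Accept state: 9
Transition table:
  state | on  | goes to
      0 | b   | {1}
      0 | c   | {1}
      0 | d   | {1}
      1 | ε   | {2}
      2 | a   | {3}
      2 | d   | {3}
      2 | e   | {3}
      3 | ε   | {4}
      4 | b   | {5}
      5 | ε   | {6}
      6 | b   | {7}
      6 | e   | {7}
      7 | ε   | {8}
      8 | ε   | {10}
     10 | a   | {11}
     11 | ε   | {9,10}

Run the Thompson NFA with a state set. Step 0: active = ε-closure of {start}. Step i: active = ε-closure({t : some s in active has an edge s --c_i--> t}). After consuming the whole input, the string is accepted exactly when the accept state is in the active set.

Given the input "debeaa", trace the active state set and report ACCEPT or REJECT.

initial (ε-close {0}): {0}
'd' @ 1: {1,2}
'e' @ 2: {3,4}
'b' @ 3: {5,6}
'e' @ 4: {7,8,10}
'a' @ 5: {9,10,11}  ✓accept
'a' @ 6: {9,10,11}  ✓accept
end set {9,10,11} — state 9 in

Answer: ACCEPT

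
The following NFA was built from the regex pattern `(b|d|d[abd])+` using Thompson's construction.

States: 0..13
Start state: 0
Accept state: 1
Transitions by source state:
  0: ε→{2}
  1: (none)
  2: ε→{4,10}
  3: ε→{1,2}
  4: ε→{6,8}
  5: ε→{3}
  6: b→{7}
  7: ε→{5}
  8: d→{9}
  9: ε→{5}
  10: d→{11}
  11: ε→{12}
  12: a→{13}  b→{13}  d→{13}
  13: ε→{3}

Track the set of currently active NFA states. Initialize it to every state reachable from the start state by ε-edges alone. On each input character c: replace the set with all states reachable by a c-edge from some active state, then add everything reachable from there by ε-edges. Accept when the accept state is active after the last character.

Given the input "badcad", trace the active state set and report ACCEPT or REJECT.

Answer: REJECT

Derivation:
start: ε-closure({0}) = {0,2,4,6,8,10}
'b' @ 1: {1,2,3,4,5,6,7,8,10}  (accept∈set)
'a' @ 2: {}  — state set empty
rest 'dcad' ignored (set empty)
final: {}; accept 1 not in set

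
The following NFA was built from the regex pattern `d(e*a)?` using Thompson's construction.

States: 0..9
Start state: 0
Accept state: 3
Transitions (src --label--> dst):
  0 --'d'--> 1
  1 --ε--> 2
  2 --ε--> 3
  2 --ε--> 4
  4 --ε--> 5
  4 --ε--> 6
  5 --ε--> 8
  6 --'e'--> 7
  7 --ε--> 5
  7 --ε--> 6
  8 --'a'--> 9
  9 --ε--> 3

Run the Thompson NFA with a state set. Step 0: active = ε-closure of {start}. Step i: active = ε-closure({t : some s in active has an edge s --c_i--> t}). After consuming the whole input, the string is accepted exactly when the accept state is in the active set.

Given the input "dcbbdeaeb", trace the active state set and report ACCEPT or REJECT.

Answer: REJECT

Trace:
initial (ε-close {0}): {0}
'd' @ 1: {1,2,3,4,5,6,8}  ✓accept
'c' @ 2: {}  — dead — no transitions
rest 'bbdeaeb' ignored (set empty)
end set {} — state 3 not in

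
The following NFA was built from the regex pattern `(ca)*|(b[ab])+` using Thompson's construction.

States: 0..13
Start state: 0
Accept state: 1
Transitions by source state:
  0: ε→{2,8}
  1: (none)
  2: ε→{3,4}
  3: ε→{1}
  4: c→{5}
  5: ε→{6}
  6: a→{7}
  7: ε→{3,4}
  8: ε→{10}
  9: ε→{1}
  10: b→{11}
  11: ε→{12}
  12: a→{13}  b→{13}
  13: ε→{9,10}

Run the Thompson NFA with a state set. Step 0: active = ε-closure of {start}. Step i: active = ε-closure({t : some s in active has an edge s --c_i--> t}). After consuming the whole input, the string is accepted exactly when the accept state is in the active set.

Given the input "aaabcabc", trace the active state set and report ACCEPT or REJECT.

S₀ = ε-closure({0}) = {0,1,2,3,4,8,10}
'a' @ 1: {}  — state set empty
rest 'aabcabc' ignored (set empty)
end set {} — state 1 not in

Answer: REJECT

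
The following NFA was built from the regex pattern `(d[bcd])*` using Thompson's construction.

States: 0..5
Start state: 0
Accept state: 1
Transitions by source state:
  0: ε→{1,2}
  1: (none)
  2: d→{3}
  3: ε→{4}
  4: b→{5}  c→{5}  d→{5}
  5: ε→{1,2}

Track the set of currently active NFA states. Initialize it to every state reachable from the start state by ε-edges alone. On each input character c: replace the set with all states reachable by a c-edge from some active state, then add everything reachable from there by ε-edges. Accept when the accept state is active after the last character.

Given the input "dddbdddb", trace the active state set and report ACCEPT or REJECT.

S₀ = ε-closure({0}) = {0,1,2}
'd' @ 1: {3,4}
'd' @ 2: {1,2,5}  [accepting]
'd' @ 3: {3,4}
'b' @ 4: {1,2,5}  [accepting]
'd' @ 5: {3,4}
'd' @ 6: {1,2,5}  [accepting]
'd' @ 7: {3,4}
'b' @ 8: {1,2,5}  [accepting]
after full input: {1,2,5}  (accept=1 in)

Answer: ACCEPT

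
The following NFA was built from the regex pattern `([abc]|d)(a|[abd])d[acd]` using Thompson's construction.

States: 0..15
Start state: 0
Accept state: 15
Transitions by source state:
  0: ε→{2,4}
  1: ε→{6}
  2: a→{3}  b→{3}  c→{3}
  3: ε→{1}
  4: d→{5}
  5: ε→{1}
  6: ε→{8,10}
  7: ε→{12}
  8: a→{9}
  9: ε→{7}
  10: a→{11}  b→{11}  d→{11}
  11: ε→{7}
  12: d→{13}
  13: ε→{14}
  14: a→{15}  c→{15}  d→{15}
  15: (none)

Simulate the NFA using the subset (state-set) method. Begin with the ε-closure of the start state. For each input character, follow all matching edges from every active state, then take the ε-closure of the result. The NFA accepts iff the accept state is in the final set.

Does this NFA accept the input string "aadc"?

initial (ε-close {0}): {0,2,4}
'a' @ 1: {1,3,6,8,10}
'a' @ 2: {7,9,11,12}
'd' @ 3: {13,14}
'c' @ 4: {15}  (accept∈set)
end set {15} — state 15 in

Answer: ACCEPT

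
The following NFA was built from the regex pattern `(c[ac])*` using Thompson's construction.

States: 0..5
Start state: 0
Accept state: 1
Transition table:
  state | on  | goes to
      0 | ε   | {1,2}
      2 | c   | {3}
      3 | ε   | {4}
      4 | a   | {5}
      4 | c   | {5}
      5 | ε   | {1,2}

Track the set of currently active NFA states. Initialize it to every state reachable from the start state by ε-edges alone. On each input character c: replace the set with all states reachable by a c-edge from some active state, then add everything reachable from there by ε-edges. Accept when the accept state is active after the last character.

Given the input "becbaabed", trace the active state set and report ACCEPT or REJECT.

initial (ε-close {0}): {0,1,2}
'b' @ 1: {}  — state set empty
rest 'ecbaabed' ignored (set empty)
after full input: {}  (accept=1 not in)

Answer: REJECT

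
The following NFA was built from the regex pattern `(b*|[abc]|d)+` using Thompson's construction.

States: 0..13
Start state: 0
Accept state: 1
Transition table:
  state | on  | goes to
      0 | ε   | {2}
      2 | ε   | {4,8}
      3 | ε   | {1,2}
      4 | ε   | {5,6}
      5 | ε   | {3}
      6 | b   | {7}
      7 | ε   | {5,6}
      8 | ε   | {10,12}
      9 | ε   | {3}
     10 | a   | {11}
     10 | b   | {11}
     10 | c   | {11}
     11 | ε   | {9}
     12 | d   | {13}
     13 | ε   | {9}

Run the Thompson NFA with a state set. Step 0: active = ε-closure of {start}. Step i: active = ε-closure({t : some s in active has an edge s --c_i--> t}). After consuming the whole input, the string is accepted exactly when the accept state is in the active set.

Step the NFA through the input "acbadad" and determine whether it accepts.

Answer: ACCEPT

Derivation:
initial (ε-close {0}): {0,1,2,3,4,5,6,8,10,12}
'a' @ 1: {1,2,3,4,5,6,8,9,10,11,12}  [accepting]
'c' @ 2: {1,2,3,4,5,6,8,9,10,11,12}  [accepting]
'b' @ 3: {1,2,3,4,5,6,7,8,9,10,11,12}  [accepting]
'a' @ 4: {1,2,3,4,5,6,8,9,10,11,12}  [accepting]
'd' @ 5: {1,2,3,4,5,6,8,9,10,12,13}  [accepting]
'a' @ 6: {1,2,3,4,5,6,8,9,10,11,12}  [accepting]
'd' @ 7: {1,2,3,4,5,6,8,9,10,12,13}  [accepting]
end set {1,2,3,4,5,6,8,9,10,12,13} — state 1 in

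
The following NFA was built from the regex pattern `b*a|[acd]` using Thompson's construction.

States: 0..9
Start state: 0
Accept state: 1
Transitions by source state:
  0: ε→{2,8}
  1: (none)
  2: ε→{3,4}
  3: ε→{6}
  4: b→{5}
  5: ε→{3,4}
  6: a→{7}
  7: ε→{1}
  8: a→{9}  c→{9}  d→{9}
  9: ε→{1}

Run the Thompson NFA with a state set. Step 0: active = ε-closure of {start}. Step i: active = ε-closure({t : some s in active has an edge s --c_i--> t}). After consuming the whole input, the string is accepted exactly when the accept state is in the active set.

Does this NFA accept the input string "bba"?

Answer: ACCEPT

Derivation:
S₀ = ε-closure({0}) = {0,2,3,4,6,8}
'b' @ 1: {3,4,5,6}
'b' @ 2: {3,4,5,6}
'a' @ 3: {1,7}  (accept∈set)
end set {1,7} — state 1 in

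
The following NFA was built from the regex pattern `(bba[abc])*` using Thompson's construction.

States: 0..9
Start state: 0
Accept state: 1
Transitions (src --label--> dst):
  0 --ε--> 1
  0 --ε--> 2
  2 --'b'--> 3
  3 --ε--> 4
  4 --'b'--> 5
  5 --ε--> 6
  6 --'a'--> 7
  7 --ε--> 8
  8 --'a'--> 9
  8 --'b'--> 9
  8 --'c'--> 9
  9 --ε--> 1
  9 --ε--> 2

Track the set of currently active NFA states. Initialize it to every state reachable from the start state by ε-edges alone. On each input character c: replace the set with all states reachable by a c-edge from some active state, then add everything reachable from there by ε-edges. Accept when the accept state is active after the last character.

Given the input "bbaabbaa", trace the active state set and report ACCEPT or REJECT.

initial (ε-close {0}): {0,1,2}
'b' @ 1: {3,4}
'b' @ 2: {5,6}
'a' @ 3: {7,8}
'a' @ 4: {1,2,9}  (accept∈set)
'b' @ 5: {3,4}
'b' @ 6: {5,6}
'a' @ 7: {7,8}
'a' @ 8: {1,2,9}  (accept∈set)
end set {1,2,9} — state 1 in

Answer: ACCEPT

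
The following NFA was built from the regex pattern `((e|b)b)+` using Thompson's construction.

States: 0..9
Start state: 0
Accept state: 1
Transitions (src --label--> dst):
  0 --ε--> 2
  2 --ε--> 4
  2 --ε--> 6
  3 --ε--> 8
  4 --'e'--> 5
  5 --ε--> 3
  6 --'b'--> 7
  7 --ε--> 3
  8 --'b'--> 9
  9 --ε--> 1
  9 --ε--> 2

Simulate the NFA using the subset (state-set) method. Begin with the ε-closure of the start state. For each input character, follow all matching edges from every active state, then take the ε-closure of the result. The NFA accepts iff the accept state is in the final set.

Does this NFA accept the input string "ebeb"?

Answer: ACCEPT

Derivation:
S₀ = ε-closure({0}) = {0,2,4,6}
'e' @ 1: {3,5,8}
'b' @ 2: {1,2,4,6,9}  (accept∈set)
'e' @ 3: {3,5,8}
'b' @ 4: {1,2,4,6,9}  (accept∈set)
after full input: {1,2,4,6,9}  (accept=1 in)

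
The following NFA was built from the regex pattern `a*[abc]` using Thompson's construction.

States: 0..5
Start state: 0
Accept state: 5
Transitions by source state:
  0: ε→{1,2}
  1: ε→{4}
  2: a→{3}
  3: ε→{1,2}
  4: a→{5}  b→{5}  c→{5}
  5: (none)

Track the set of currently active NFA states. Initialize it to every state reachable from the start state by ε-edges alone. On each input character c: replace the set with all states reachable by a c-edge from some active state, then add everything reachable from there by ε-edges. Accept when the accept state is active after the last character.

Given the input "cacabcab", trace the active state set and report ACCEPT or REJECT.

initial (ε-close {0}): {0,1,2,4}
'c' @ 1: {5}  [accepting]
'a' @ 2: {}  — no active states
rest 'cabcab' ignored (set empty)
after full input: {}  (accept=5 not in)

Answer: REJECT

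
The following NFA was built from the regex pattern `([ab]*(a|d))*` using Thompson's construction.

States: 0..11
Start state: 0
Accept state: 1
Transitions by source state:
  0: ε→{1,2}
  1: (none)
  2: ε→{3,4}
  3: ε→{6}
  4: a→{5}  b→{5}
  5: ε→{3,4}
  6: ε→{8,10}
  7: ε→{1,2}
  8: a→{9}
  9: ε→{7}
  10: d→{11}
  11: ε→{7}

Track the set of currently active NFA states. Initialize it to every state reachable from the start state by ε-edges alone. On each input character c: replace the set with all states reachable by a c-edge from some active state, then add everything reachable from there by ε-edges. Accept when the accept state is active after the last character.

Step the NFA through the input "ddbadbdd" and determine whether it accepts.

start: ε-closure({0}) = {0,1,2,3,4,6,8,10}
'd' @ 1: {1,2,3,4,6,7,8,10,11}  (accept∈set)
'd' @ 2: {1,2,3,4,6,7,8,10,11}  (accept∈set)
'b' @ 3: {3,4,5,6,8,10}
'a' @ 4: {1,2,3,4,5,6,7,8,9,10}  (accept∈set)
'd' @ 5: {1,2,3,4,6,7,8,10,11}  (accept∈set)
'b' @ 6: {3,4,5,6,8,10}
'd' @ 7: {1,2,3,4,6,7,8,10,11}  (accept∈set)
'd' @ 8: {1,2,3,4,6,7,8,10,11}  (accept∈set)
final: {1,2,3,4,6,7,8,10,11}; accept 1 in set

Answer: ACCEPT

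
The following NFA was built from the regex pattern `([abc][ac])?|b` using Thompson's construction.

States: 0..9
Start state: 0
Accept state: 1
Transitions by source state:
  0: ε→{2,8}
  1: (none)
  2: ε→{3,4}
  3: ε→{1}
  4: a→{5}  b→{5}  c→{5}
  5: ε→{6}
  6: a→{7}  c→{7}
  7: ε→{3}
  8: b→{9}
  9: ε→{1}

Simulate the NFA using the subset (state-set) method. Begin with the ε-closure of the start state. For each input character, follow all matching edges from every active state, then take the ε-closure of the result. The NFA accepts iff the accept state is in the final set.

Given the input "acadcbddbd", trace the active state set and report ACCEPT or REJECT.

start: ε-closure({0}) = {0,1,2,3,4,8}
'a' @ 1: {5,6}
'c' @ 2: {1,3,7}  (accept∈set)
'a' @ 3: {}  — dead — no transitions
rest 'dcbddbd' ignored (set empty)
after full input: {}  (accept=1 not in)

Answer: REJECT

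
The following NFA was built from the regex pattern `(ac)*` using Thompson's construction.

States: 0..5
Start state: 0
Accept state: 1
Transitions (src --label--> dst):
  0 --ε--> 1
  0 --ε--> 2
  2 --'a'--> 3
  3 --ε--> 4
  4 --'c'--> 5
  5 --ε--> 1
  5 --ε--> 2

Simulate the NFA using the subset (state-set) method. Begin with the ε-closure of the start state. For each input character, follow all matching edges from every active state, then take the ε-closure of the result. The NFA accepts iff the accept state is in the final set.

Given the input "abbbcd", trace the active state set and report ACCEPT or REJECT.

Answer: REJECT

Trace:
initial (ε-close {0}): {0,1,2}
'a' @ 1: {3,4}
'b' @ 2: {}  — no active states
rest 'bbcd' ignored (set empty)
final: {}; accept 1 not in set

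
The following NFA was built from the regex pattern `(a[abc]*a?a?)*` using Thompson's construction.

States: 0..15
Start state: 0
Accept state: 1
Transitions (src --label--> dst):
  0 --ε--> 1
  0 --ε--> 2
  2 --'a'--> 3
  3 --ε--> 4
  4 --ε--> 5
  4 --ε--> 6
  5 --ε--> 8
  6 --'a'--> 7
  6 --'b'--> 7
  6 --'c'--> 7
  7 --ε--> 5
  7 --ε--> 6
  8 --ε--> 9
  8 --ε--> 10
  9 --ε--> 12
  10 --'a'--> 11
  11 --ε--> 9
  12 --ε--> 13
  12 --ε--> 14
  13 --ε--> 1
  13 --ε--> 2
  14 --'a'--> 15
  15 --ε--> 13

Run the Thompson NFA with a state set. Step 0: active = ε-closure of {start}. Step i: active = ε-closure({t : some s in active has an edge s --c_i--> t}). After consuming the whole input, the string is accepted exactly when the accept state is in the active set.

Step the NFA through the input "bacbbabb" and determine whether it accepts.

Answer: REJECT

Trace:
S₀ = ε-closure({0}) = {0,1,2}
'b' @ 1: {}  — no active states
rest 'acbbabb' ignored (set empty)
after full input: {}  (accept=1 not in)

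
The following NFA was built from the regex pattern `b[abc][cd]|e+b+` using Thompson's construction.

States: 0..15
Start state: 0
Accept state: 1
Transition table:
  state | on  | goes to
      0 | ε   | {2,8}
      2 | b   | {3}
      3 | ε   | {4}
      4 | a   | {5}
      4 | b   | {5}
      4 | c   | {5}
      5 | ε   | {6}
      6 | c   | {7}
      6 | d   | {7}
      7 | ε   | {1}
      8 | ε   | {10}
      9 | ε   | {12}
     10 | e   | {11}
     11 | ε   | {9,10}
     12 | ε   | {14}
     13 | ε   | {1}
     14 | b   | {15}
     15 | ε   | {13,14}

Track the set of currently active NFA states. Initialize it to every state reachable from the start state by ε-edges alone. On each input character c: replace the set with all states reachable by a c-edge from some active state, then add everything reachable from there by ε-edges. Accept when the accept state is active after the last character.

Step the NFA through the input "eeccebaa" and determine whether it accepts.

Answer: REJECT

Derivation:
start: ε-closure({0}) = {0,2,8,10}
'e' @ 1: {9,10,11,12,14}
'e' @ 2: {9,10,11,12,14}
'c' @ 3: {}  — state set empty
rest 'cebaa' ignored (set empty)
final: {}; accept 1 not in set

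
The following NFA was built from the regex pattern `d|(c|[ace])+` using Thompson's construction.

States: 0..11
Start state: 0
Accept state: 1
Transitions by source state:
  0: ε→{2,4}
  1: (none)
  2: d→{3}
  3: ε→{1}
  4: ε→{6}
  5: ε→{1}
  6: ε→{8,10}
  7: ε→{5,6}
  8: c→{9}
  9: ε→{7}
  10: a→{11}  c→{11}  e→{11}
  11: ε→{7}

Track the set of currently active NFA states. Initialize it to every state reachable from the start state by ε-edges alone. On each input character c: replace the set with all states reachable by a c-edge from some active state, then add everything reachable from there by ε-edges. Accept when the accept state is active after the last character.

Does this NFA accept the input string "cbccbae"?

S₀ = ε-closure({0}) = {0,2,4,6,8,10}
'c' @ 1: {1,5,6,7,8,9,10,11}  [accepting]
'b' @ 2: {}  — dead — no transitions
rest 'ccbae' ignored (set empty)
final: {}; accept 1 not in set

Answer: REJECT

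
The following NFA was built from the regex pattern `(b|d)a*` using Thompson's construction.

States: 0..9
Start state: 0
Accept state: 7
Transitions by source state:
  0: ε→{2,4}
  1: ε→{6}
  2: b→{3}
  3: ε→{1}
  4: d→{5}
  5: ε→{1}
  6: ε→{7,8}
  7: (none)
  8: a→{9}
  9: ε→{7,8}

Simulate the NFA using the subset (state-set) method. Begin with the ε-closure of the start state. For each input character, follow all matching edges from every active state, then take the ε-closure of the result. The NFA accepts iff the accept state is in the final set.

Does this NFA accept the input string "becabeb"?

initial (ε-close {0}): {0,2,4}
'b' @ 1: {1,3,6,7,8}  ✓accept
'e' @ 2: {}  — no active states
rest 'cabeb' ignored (set empty)
after full input: {}  (accept=7 not in)

Answer: REJECT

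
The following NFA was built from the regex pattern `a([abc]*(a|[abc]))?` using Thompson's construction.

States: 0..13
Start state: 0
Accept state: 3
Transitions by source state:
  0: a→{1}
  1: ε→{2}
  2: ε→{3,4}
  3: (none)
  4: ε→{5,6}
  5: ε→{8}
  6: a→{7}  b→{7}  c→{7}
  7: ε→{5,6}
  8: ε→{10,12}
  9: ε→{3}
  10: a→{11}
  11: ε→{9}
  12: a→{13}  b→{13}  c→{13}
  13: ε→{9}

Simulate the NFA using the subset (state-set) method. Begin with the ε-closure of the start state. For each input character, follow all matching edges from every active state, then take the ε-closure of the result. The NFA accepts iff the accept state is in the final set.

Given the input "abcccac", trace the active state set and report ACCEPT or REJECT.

Answer: ACCEPT

Steps:
S₀ = ε-closure({0}) = {0}
'a' @ 1: {1,2,3,4,5,6,8,10,12}  [accepting]
'b' @ 2: {3,5,6,7,8,9,10,12,13}  [accepting]
'c' @ 3: {3,5,6,7,8,9,10,12,13}  [accepting]
'c' @ 4: {3,5,6,7,8,9,10,12,13}  [accepting]
'c' @ 5: {3,5,6,7,8,9,10,12,13}  [accepting]
'a' @ 6: {3,5,6,7,8,9,10,11,12,13}  [accepting]
'c' @ 7: {3,5,6,7,8,9,10,12,13}  [accepting]
after full input: {3,5,6,7,8,9,10,12,13}  (accept=3 in)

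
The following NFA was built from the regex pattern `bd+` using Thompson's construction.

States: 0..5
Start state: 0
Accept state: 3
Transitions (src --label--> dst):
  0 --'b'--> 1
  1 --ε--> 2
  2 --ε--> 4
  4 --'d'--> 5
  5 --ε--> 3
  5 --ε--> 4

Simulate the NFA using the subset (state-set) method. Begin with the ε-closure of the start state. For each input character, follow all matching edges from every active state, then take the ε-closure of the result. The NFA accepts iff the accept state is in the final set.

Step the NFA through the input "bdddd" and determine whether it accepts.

start: ε-closure({0}) = {0}
'b' @ 1: {1,2,4}
'd' @ 2: {3,4,5}  ✓accept
'd' @ 3: {3,4,5}  ✓accept
'd' @ 4: {3,4,5}  ✓accept
'd' @ 5: {3,4,5}  ✓accept
end set {3,4,5} — state 3 in

Answer: ACCEPT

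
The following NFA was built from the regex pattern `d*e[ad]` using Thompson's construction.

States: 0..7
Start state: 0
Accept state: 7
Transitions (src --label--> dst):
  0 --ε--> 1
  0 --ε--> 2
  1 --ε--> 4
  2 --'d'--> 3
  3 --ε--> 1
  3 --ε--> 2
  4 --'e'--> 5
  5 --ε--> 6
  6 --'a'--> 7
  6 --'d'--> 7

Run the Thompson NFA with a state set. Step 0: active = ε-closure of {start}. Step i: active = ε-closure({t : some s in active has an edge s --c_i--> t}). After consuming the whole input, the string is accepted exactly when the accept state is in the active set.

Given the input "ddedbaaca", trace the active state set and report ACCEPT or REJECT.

Answer: REJECT

Trace:
S₀ = ε-closure({0}) = {0,1,2,4}
'd' @ 1: {1,2,3,4}
'd' @ 2: {1,2,3,4}
'e' @ 3: {5,6}
'd' @ 4: {7}  (accept∈set)
'b' @ 5: {}  — dead — no transitions
rest 'aaca' ignored (set empty)
final: {}; accept 7 not in set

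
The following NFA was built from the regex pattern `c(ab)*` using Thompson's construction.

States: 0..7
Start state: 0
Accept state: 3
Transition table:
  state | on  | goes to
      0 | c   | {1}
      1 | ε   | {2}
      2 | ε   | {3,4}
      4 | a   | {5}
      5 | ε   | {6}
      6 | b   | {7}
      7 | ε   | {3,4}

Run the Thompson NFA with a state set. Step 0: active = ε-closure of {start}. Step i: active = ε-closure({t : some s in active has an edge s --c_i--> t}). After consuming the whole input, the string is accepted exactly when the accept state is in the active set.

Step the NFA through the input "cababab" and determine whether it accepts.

Answer: ACCEPT

Steps:
initial (ε-close {0}): {0}
'c' @ 1: {1,2,3,4}  [accepting]
'a' @ 2: {5,6}
'b' @ 3: {3,4,7}  [accepting]
'a' @ 4: {5,6}
'b' @ 5: {3,4,7}  [accepting]
'a' @ 6: {5,6}
'b' @ 7: {3,4,7}  [accepting]
final: {3,4,7}; accept 3 in set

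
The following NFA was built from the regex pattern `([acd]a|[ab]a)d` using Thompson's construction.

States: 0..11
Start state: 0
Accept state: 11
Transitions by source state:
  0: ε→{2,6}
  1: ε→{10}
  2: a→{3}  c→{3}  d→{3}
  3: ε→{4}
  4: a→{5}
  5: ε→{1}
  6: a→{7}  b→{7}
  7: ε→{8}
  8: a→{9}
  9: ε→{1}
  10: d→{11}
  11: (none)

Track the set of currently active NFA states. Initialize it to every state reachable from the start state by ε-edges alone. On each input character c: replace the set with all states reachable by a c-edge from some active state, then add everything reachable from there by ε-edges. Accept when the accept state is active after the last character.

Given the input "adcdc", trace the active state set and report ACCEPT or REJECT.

Answer: REJECT

Derivation:
start: ε-closure({0}) = {0,2,6}
'a' @ 1: {3,4,7,8}
'd' @ 2: {}  — no active states
rest 'cdc' ignored (set empty)
after full input: {}  (accept=11 not in)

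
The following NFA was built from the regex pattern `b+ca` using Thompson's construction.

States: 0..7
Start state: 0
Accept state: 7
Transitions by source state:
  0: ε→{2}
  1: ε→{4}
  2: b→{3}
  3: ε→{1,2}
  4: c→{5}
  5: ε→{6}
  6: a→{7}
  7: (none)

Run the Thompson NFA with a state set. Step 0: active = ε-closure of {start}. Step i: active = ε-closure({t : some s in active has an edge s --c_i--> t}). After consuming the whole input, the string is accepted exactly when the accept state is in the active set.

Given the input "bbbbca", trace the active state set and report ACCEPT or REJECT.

S₀ = ε-closure({0}) = {0,2}
'b' @ 1: {1,2,3,4}
'b' @ 2: {1,2,3,4}
'b' @ 3: {1,2,3,4}
'b' @ 4: {1,2,3,4}
'c' @ 5: {5,6}
'a' @ 6: {7}  (accept∈set)
end set {7} — state 7 in

Answer: ACCEPT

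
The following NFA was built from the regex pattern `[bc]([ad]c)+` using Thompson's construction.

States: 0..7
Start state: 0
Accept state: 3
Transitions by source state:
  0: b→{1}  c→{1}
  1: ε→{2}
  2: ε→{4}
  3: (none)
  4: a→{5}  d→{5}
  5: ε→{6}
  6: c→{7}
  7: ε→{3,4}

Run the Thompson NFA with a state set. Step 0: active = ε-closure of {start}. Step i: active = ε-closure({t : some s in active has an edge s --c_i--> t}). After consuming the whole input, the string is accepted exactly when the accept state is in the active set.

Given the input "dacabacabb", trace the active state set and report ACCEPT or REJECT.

Answer: REJECT

Steps:
initial (ε-close {0}): {0}
'd' @ 1: {}  — dead — no transitions
rest 'acabacabb' ignored (set empty)
end set {} — state 3 not in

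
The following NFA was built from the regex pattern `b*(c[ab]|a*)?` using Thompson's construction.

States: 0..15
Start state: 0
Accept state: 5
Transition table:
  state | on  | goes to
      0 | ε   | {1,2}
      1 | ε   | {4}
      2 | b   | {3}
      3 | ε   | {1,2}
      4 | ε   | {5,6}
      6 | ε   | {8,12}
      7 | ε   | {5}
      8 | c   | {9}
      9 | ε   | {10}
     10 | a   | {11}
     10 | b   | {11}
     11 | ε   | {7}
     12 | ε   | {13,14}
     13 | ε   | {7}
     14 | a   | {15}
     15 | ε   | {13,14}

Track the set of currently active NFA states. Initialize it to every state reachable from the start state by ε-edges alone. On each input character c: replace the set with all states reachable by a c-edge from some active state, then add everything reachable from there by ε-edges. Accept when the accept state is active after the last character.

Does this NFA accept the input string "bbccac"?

start: ε-closure({0}) = {0,1,2,4,5,6,7,8,12,13,14}
'b' @ 1: {1,2,3,4,5,6,7,8,12,13,14}  [accepting]
'b' @ 2: {1,2,3,4,5,6,7,8,12,13,14}  [accepting]
'c' @ 3: {9,10}
'c' @ 4: {}  — dead — no transitions
rest 'ac' ignored (set empty)
after full input: {}  (accept=5 not in)

Answer: REJECT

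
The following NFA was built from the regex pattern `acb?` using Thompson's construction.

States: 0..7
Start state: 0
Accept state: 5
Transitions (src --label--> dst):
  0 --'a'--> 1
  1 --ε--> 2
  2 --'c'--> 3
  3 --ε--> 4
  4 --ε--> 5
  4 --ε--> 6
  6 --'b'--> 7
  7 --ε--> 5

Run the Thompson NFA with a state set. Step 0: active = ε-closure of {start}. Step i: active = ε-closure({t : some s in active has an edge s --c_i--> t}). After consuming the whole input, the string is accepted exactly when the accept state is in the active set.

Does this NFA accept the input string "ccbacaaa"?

Answer: REJECT

Steps:
S₀ = ε-closure({0}) = {0}
'c' @ 1: {}  — dead — no transitions
rest 'cbacaaa' ignored (set empty)
after full input: {}  (accept=5 not in)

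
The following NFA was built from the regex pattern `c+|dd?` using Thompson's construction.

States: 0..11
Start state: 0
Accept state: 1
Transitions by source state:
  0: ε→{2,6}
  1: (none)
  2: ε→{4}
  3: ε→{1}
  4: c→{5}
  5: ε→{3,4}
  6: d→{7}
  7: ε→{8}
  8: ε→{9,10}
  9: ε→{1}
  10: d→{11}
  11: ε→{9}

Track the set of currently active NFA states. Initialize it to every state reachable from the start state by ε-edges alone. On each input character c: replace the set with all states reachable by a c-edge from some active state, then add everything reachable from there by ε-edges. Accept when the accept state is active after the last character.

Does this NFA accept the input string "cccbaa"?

S₀ = ε-closure({0}) = {0,2,4,6}
'c' @ 1: {1,3,4,5}  [accepting]
'c' @ 2: {1,3,4,5}  [accepting]
'c' @ 3: {1,3,4,5}  [accepting]
'b' @ 4: {}  — state set empty
rest 'aa' ignored (set empty)
final: {}; accept 1 not in set

Answer: REJECT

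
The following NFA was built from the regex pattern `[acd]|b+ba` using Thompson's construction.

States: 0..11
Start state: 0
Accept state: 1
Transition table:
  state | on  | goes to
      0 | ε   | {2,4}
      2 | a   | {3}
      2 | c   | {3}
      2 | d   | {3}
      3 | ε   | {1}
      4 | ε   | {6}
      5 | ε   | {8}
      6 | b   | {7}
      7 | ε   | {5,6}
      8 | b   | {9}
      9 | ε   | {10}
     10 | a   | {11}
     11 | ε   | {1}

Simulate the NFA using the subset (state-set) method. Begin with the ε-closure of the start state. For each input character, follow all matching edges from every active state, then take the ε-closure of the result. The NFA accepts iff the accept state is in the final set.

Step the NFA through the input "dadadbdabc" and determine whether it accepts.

S₀ = ε-closure({0}) = {0,2,4,6}
'd' @ 1: {1,3}  (accept∈set)
'a' @ 2: {}  — dead — no transitions
rest 'dadbdabc' ignored (set empty)
after full input: {}  (accept=1 not in)

Answer: REJECT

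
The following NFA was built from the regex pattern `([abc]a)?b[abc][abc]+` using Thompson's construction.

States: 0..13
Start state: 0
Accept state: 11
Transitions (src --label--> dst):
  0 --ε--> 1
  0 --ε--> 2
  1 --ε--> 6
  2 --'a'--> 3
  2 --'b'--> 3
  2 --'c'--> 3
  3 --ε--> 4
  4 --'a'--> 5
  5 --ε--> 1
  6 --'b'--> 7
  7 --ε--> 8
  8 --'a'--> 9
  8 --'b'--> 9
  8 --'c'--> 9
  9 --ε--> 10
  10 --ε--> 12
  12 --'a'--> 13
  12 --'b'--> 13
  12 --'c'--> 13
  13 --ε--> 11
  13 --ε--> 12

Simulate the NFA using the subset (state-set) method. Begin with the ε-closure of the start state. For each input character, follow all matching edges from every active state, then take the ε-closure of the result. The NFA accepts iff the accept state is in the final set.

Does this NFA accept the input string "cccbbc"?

S₀ = ε-closure({0}) = {0,1,2,6}
'c' @ 1: {3,4}
'c' @ 2: {}  — dead — no transitions
rest 'cbbc' ignored (set empty)
final: {}; accept 11 not in set

Answer: REJECT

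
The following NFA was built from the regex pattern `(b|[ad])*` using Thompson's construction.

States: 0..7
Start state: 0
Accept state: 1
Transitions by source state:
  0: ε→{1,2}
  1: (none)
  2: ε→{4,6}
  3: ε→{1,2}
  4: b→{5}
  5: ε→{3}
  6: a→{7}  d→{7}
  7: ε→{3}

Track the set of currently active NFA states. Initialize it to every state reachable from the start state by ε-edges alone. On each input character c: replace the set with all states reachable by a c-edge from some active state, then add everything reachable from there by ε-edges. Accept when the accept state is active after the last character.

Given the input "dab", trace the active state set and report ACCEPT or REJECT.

Answer: ACCEPT

Steps:
initial (ε-close {0}): {0,1,2,4,6}
'd' @ 1: {1,2,3,4,6,7}  [accepting]
'a' @ 2: {1,2,3,4,6,7}  [accepting]
'b' @ 3: {1,2,3,4,5,6}  [accepting]
final: {1,2,3,4,5,6}; accept 1 in set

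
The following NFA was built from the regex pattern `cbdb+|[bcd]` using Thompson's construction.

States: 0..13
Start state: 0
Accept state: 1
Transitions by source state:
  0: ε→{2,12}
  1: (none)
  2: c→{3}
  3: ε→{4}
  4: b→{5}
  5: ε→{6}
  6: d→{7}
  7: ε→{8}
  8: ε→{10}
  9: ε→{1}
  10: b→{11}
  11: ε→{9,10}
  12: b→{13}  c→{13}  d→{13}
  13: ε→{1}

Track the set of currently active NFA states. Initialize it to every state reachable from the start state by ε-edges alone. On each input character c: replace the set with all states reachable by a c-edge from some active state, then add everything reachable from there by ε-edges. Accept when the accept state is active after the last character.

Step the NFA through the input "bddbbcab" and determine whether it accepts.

Answer: REJECT

Steps:
S₀ = ε-closure({0}) = {0,2,12}
'b' @ 1: {1,13}  [accepting]
'd' @ 2: {}  — dead — no transitions
rest 'dbbcab' ignored (set empty)
end set {} — state 1 not in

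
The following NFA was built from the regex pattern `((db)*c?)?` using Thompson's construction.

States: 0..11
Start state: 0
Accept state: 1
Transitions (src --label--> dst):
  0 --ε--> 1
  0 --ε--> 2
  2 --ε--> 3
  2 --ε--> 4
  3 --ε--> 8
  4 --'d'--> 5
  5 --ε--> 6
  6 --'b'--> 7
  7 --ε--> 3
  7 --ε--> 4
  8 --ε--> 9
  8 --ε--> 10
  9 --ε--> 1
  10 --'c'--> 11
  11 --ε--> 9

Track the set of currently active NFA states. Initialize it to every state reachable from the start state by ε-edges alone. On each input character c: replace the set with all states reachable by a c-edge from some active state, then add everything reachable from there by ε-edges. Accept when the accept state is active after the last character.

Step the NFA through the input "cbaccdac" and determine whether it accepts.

initial (ε-close {0}): {0,1,2,3,4,8,9,10}
'c' @ 1: {1,9,11}  (accept∈set)
'b' @ 2: {}  — no active states
rest 'accdac' ignored (set empty)
after full input: {}  (accept=1 not in)

Answer: REJECT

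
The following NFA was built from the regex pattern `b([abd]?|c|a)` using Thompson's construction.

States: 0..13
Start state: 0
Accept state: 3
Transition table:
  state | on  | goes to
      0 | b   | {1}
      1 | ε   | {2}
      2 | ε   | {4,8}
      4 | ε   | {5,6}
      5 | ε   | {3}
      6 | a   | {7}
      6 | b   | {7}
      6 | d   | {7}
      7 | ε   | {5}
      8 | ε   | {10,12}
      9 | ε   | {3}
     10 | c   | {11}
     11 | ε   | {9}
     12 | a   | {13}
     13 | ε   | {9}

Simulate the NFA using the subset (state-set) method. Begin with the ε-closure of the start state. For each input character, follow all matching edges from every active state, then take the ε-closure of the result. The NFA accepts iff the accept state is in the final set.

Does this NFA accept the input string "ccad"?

Answer: REJECT

Derivation:
S₀ = ε-closure({0}) = {0}
'c' @ 1: {}  — no active states
rest 'cad' ignored (set empty)
final: {}; accept 3 not in set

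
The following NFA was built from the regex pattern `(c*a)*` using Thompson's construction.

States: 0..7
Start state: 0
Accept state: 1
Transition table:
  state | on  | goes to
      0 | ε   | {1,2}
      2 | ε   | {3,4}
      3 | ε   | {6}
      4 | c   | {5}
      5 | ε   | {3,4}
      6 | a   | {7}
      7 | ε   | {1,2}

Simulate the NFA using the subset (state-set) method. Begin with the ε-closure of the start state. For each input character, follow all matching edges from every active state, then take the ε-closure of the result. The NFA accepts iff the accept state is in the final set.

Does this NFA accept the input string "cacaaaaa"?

S₀ = ε-closure({0}) = {0,1,2,3,4,6}
'c' @ 1: {3,4,5,6}
'a' @ 2: {1,2,3,4,6,7}  (accept∈set)
'c' @ 3: {3,4,5,6}
'a' @ 4: {1,2,3,4,6,7}  (accept∈set)
'a' @ 5: {1,2,3,4,6,7}  (accept∈set)
'a' @ 6: {1,2,3,4,6,7}  (accept∈set)
'a' @ 7: {1,2,3,4,6,7}  (accept∈set)
'a' @ 8: {1,2,3,4,6,7}  (accept∈set)
end set {1,2,3,4,6,7} — state 1 in

Answer: ACCEPT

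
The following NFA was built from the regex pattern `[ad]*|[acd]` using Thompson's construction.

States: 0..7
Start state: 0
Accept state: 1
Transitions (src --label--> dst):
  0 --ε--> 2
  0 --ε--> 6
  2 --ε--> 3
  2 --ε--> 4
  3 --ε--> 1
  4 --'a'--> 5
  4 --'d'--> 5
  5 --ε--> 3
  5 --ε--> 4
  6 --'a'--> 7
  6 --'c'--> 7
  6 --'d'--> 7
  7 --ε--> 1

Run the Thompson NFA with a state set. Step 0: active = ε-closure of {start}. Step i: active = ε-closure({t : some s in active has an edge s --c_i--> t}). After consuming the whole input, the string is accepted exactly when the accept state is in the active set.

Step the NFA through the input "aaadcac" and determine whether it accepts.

start: ε-closure({0}) = {0,1,2,3,4,6}
'a' @ 1: {1,3,4,5,7}  (accept∈set)
'a' @ 2: {1,3,4,5}  (accept∈set)
'a' @ 3: {1,3,4,5}  (accept∈set)
'd' @ 4: {1,3,4,5}  (accept∈set)
'c' @ 5: {}  — no active states
rest 'ac' ignored (set empty)
final: {}; accept 1 not in set

Answer: REJECT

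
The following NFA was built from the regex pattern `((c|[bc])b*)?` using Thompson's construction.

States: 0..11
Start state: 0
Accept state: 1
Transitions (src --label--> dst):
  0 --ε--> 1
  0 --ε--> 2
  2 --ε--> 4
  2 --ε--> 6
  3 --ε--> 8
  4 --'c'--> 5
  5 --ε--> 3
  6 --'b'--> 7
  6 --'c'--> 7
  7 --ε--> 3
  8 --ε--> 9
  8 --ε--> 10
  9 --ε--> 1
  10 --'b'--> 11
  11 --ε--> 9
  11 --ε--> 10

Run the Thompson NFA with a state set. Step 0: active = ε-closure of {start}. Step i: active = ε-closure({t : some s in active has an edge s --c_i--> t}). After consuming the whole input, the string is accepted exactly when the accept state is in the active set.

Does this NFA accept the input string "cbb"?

S₀ = ε-closure({0}) = {0,1,2,4,6}
'c' @ 1: {1,3,5,7,8,9,10}  [accepting]
'b' @ 2: {1,9,10,11}  [accepting]
'b' @ 3: {1,9,10,11}  [accepting]
after full input: {1,9,10,11}  (accept=1 in)

Answer: ACCEPT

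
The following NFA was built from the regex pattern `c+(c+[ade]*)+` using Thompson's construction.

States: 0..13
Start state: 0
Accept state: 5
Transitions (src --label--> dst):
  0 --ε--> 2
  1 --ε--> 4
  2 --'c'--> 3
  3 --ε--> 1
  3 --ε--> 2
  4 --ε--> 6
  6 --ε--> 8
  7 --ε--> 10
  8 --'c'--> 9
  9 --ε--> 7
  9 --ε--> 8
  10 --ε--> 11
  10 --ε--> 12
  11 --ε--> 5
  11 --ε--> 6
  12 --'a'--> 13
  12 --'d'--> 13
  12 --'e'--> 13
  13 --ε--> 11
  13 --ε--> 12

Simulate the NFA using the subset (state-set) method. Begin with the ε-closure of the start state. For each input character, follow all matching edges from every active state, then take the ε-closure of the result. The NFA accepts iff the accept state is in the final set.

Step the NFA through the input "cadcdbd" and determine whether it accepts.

start: ε-closure({0}) = {0,2}
'c' @ 1: {1,2,3,4,6,8}
'a' @ 2: {}  — no active states
rest 'dcdbd' ignored (set empty)
final: {}; accept 5 not in set

Answer: REJECT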